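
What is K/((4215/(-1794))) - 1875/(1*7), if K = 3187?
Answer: -15975157/9835 ≈ -1624.3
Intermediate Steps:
K/((4215/(-1794))) - 1875/(1*7) = 3187/((4215/(-1794))) - 1875/(1*7) = 3187/((4215*(-1/1794))) - 1875/7 = 3187/(-1405/598) - 1875*1/7 = 3187*(-598/1405) - 1875/7 = -1905826/1405 - 1875/7 = -15975157/9835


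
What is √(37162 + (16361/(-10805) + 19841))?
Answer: √6654810888470/10805 ≈ 238.75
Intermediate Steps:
√(37162 + (16361/(-10805) + 19841)) = √(37162 + (16361*(-1/10805) + 19841)) = √(37162 + (-16361/10805 + 19841)) = √(37162 + 214365644/10805) = √(615901054/10805) = √6654810888470/10805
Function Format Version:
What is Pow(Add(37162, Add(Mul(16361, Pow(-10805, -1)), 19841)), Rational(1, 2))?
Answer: Mul(Rational(1, 10805), Pow(6654810888470, Rational(1, 2))) ≈ 238.75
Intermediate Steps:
Pow(Add(37162, Add(Mul(16361, Pow(-10805, -1)), 19841)), Rational(1, 2)) = Pow(Add(37162, Add(Mul(16361, Rational(-1, 10805)), 19841)), Rational(1, 2)) = Pow(Add(37162, Add(Rational(-16361, 10805), 19841)), Rational(1, 2)) = Pow(Add(37162, Rational(214365644, 10805)), Rational(1, 2)) = Pow(Rational(615901054, 10805), Rational(1, 2)) = Mul(Rational(1, 10805), Pow(6654810888470, Rational(1, 2)))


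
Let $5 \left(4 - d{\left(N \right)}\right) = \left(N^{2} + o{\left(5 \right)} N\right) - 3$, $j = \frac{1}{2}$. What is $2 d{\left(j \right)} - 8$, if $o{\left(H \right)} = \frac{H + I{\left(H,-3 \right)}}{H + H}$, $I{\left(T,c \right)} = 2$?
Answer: $\frac{24}{25} \approx 0.96$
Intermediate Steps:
$j = \frac{1}{2} \approx 0.5$
$o{\left(H \right)} = \frac{2 + H}{2 H}$ ($o{\left(H \right)} = \frac{H + 2}{H + H} = \frac{2 + H}{2 H}$)
$d{\left(N \right)} = \frac{23}{5} - \frac{7 N}{50} - \frac{N^{2}}{5}$ ($d{\left(N \right)} = 4 - \frac{\left(N^{2} + \frac{2 + 5}{2 \cdot 5} N\right) - 3}{5} = 4 - \frac{\left(N^{2} + \frac{1}{2} \cdot \frac{1}{5} \cdot 7 N\right) - 3}{5} = 4 - \frac{\left(N^{2} + \frac{7 N}{10}\right) - 3}{5} = 4 - \frac{-3 + N^{2} + \frac{7 N}{10}}{5} = 4 - \left(- \frac{3}{5} + \frac{N^{2}}{5} + \frac{7 N}{50}\right) = \frac{23}{5} - \frac{7 N}{50} - \frac{N^{2}}{5}$)
$2 d{\left(j \right)} - 8 = 2 \left(\frac{23}{5} - \frac{7}{100} - \frac{1}{5 \cdot 4}\right) - 8 = 2 \left(\frac{23}{5} - \frac{7}{100} - \frac{1}{20}\right) - 8 = 2 \cdot \frac{112}{25} - 8 = \frac{224}{25} - 8 = \frac{24}{25}$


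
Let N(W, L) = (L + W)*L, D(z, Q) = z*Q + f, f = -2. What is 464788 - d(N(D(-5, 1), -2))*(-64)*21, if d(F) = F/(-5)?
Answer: 2299748/5 ≈ 4.5995e+5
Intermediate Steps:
D(z, Q) = -2 + Q*z (D(z, Q) = z*Q - 2 = Q*z - 2 = -2 + Q*z)
N(W, L) = L*(L + W)
d(F) = -F/5 (d(F) = F*(-⅕) = -F/5)
464788 - d(N(D(-5, 1), -2))*(-64)*21 = 464788 - -(-2)*(-2 + (-2 + 1*(-5)))/5*(-64)*21 = 464788 - -(-2)*(-2 + (-2 - 5))/5*(-64)*21 = 464788 - -(-2)*(-2 - 7)/5*(-64)*21 = 464788 - -(-2)*(-9)/5*(-64)*21 = 464788 - -⅕*18*(-64)*21 = 464788 - (-18/5*(-64))*21 = 464788 - 1152*21/5 = 464788 - 1*24192/5 = 464788 - 24192/5 = 2299748/5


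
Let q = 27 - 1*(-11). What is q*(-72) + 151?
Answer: -2585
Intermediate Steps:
q = 38 (q = 27 + 11 = 38)
q*(-72) + 151 = 38*(-72) + 151 = -2736 + 151 = -2585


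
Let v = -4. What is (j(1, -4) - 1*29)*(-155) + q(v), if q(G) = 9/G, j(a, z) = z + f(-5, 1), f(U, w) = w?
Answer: 19831/4 ≈ 4957.8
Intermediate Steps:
j(a, z) = 1 + z (j(a, z) = z + 1 = 1 + z)
(j(1, -4) - 1*29)*(-155) + q(v) = ((1 - 4) - 1*29)*(-155) + 9/(-4) = (-3 - 29)*(-155) + 9*(-1/4) = -32*(-155) - 9/4 = 4960 - 9/4 = 19831/4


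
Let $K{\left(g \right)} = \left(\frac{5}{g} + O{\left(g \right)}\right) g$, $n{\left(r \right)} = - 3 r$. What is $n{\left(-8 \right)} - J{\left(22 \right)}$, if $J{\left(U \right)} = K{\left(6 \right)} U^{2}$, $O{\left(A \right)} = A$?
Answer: $-19820$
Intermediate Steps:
$K{\left(g \right)} = g \left(g + \frac{5}{g}\right)$ ($K{\left(g \right)} = \left(\frac{5}{g} + g\right) g = \left(g + \frac{5}{g}\right) g = g \left(g + \frac{5}{g}\right)$)
$J{\left(U \right)} = 41 U^{2}$ ($J{\left(U \right)} = \left(5 + 6^{2}\right) U^{2} = \left(5 + 36\right) U^{2} = 41 U^{2}$)
$n{\left(-8 \right)} - J{\left(22 \right)} = \left(-3\right) \left(-8\right) - 41 \cdot 22^{2} = 24 - 41 \cdot 484 = 24 - 19844 = -19820$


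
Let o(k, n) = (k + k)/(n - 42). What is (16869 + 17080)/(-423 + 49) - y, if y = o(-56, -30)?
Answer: -18281/198 ≈ -92.328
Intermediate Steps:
o(k, n) = 2*k/(-42 + n) (o(k, n) = (2*k)/(-42 + n) = 2*k/(-42 + n))
y = 14/9 (y = 2*(-56)/(-42 - 30) = 2*(-56)/(-72) = 2*(-56)*(-1/72) = 14/9 ≈ 1.5556)
(16869 + 17080)/(-423 + 49) - y = (16869 + 17080)/(-423 + 49) - 1*14/9 = 33949/(-374) - 14/9 = 33949*(-1/374) - 14/9 = -1997/22 - 14/9 = -18281/198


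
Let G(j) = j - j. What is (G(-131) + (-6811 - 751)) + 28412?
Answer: 20850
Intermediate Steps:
G(j) = 0
(G(-131) + (-6811 - 751)) + 28412 = (0 + (-6811 - 751)) + 28412 = (0 - 7562) + 28412 = -7562 + 28412 = 20850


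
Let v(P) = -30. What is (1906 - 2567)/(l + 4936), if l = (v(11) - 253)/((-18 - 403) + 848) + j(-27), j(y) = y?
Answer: -282247/2095860 ≈ -0.13467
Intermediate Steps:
l = -11812/427 (l = (-30 - 253)/((-18 - 403) + 848) - 27 = -283/(-421 + 848) - 27 = -283/427 - 27 = -11812/427 ≈ -27.663)
(1906 - 2567)/(l + 4936) = (1906 - 2567)/(-11812/427 + 4936) = -661/2095860/427 = -661*427/2095860 = -282247/2095860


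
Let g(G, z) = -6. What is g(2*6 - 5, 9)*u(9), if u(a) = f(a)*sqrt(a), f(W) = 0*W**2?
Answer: 0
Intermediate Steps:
f(W) = 0
u(a) = 0 (u(a) = 0*sqrt(a) = 0)
g(2*6 - 5, 9)*u(9) = -6*0 = 0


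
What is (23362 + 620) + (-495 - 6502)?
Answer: 16985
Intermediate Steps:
(23362 + 620) + (-495 - 6502) = 23982 - 6997 = 16985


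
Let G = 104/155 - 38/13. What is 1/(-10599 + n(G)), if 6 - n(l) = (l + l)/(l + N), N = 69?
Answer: -134497/1424717645 ≈ -9.4403e-5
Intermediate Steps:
G = -4538/2015 (G = 104*(1/155) - 38*1/13 = 104/155 - 38/13 = -4538/2015 ≈ -2.2521)
n(l) = 6 - 2*l/(69 + l) (n(l) = 6 - (l + l)/(l + 69) = 6 - 2*l/(69 + l))
1/(-10599 + n(G)) = 1/(-10599 + 2*(207 + 2*(-4538/2015))/(69 - 4538/2015)) = 1/(-10599 + 2*(207 - 9076/2015)/(134497/2015)) = 1/(-10599 + 2*(2015/134497)*(408029/2015)) = 1/(-10599 + 816058/134497) = 1/(-1424717645/134497) = -134497/1424717645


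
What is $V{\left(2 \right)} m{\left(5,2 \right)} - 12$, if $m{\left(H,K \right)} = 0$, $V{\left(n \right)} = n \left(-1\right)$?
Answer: $-12$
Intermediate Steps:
$V{\left(n \right)} = - n$
$V{\left(2 \right)} m{\left(5,2 \right)} - 12 = \left(-1\right) 2 \cdot 0 - 12 = \left(-2\right) 0 - 12 = 0 - 12 = -12$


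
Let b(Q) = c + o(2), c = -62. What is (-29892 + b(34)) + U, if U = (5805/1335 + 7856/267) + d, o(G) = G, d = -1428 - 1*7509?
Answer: -10374346/267 ≈ -38855.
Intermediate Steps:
d = -8937 (d = -1428 - 7509 = -8937)
b(Q) = -60 (b(Q) = -62 + 2 = -60)
U = -2377162/267 (U = (5805/1335 + 7856/267) - 8937 = (5805*(1/1335) + 7856*(1/267)) - 8937 = (387/89 + 7856/267) - 8937 = 9017/267 - 8937 = -2377162/267 ≈ -8903.2)
(-29892 + b(34)) + U = (-29892 - 60) - 2377162/267 = -29952 - 2377162/267 = -10374346/267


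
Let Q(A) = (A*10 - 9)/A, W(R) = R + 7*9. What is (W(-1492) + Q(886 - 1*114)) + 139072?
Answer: 106268107/772 ≈ 1.3765e+5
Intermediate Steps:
W(R) = 63 + R (W(R) = R + 63 = 63 + R)
Q(A) = (-9 + 10*A)/A (Q(A) = (10*A - 9)/A = (-9 + 10*A)/A)
(W(-1492) + Q(886 - 1*114)) + 139072 = ((63 - 1492) + (10 - 9/(886 - 1*114))) + 139072 = (-1429 + (10 - 9/(886 - 114))) + 139072 = (-1429 + (10 - 9/772)) + 139072 = (-1429 + 7711/772) + 139072 = -1095477/772 + 139072 = 106268107/772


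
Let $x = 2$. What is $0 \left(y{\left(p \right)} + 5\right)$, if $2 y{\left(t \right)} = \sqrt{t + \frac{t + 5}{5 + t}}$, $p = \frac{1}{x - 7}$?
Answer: $0$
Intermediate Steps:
$p = - \frac{1}{5}$ ($p = \frac{1}{2 - 7} = \frac{1}{-5} = - \frac{1}{5} \approx -0.2$)
$y{\left(t \right)} = \frac{\sqrt{1 + t}}{2}$ ($y{\left(t \right)} = \frac{\sqrt{t + \frac{t + 5}{5 + t}}}{2} = \frac{\sqrt{t + \frac{5 + t}{5 + t}}}{2} = \frac{\sqrt{t + 1}}{2} = \frac{\sqrt{1 + t}}{2}$)
$0 \left(y{\left(p \right)} + 5\right) = 0 \left(\frac{\sqrt{\frac{5 - \frac{1}{5} - \frac{5 - \frac{1}{5}}{5}}{5 - \frac{1}{5}}}}{2} + 5\right) = 0 \left(\frac{\sqrt{\frac{5 - \frac{1}{5} - \frac{24}{25}}{\frac{24}{5}}}}{2} + 5\right) = 0 \left(\frac{\sqrt{\frac{5 \left(5 - \frac{1}{5} - \frac{24}{25}\right)}{24}}}{2} + 5\right) = 0 \left(\frac{\sqrt{\frac{5}{24} \cdot \frac{96}{25}}}{2} + 5\right) = 0 \left(\frac{\sqrt{\frac{4}{5}}}{2} + 5\right) = 0 \left(\frac{\frac{2}{5} \sqrt{5}}{2} + 5\right) = 0 \left(\frac{\sqrt{5}}{5} + 5\right) = 0 \left(5 + \frac{\sqrt{5}}{5}\right) = 0$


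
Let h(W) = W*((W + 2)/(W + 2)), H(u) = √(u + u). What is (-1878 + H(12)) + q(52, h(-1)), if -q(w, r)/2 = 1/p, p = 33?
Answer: -61976/33 + 2*√6 ≈ -1873.2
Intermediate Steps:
H(u) = √2*√u (H(u) = √(2*u) = √2*√u)
h(W) = W (h(W) = W*((2 + W)/(2 + W)) = W*1 = W)
q(w, r) = -2/33
(-1878 + H(12)) + q(52, h(-1)) = (-1878 + √2*√12) - 2/33 = (-1878 + √2*(2*√3)) - 2/33 = (-1878 + 2*√6) - 2/33 = -61976/33 + 2*√6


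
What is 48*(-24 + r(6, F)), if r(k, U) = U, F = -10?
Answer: -1632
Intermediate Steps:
48*(-24 + r(6, F)) = 48*(-24 - 10) = 48*(-34) = -1632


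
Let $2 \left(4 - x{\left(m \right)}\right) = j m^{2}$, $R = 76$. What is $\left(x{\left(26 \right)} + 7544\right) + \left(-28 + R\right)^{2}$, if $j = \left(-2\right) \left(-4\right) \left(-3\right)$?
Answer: $17964$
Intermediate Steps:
$j = -24$ ($j = 8 \left(-3\right) = -24$)
$x{\left(m \right)} = 4 + 12 m^{2}$ ($x{\left(m \right)} = 4 - \frac{\left(-24\right) m^{2}}{2} = 4 + 12 m^{2}$)
$\left(x{\left(26 \right)} + 7544\right) + \left(-28 + R\right)^{2} = \left(\left(4 + 12 \cdot 26^{2}\right) + 7544\right) + \left(-28 + 76\right)^{2} = \left(\left(4 + 12 \cdot 676\right) + 7544\right) + 48^{2} = \left(\left(4 + 8112\right) + 7544\right) + 2304 = \left(8116 + 7544\right) + 2304 = 15660 + 2304 = 17964$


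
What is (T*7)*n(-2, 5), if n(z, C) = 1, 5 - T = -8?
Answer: 91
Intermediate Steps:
T = 13 (T = 5 - 1*(-8) = 5 + 8 = 13)
(T*7)*n(-2, 5) = (13*7)*1 = 91*1 = 91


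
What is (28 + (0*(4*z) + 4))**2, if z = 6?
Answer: 1024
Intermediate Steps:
(28 + (0*(4*z) + 4))**2 = (28 + (0*(4*6) + 4))**2 = (28 + (0*24 + 4))**2 = (28 + (0 + 4))**2 = (28 + 4)**2 = 32**2 = 1024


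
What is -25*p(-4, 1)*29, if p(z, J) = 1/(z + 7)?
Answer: -725/3 ≈ -241.67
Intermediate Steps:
p(z, J) = 1/(7 + z)
-25*p(-4, 1)*29 = -25/(7 - 4)*29 = -25/3*29 = -725/3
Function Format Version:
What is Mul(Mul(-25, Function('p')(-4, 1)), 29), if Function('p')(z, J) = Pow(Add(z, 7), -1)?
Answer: Rational(-725, 3) ≈ -241.67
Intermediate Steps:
Function('p')(z, J) = Pow(Add(7, z), -1)
Mul(Mul(-25, Function('p')(-4, 1)), 29) = Mul(Mul(-25, Pow(Add(7, -4), -1)), 29) = Mul(Mul(-25, Pow(3, -1)), 29) = Mul(Mul(-25, Rational(1, 3)), 29) = Mul(Rational(-25, 3), 29) = Rational(-725, 3)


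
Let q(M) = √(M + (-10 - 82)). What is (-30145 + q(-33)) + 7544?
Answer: -22601 + 5*I*√5 ≈ -22601.0 + 11.18*I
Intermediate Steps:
q(M) = √(-92 + M) (q(M) = √(M - 92) = √(-92 + M))
(-30145 + q(-33)) + 7544 = (-30145 + √(-92 - 33)) + 7544 = (-30145 + √(-125)) + 7544 = (-30145 + 5*I*√5) + 7544 = -22601 + 5*I*√5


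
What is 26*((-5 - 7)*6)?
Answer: -1872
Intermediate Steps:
26*((-5 - 7)*6) = 26*(-12*6) = 26*(-72) = -1872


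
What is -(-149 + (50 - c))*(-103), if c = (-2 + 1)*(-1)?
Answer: -10300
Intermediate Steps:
c = 1 (c = -1*(-1) = 1)
-(-149 + (50 - c))*(-103) = -(-149 + (50 - 1*1))*(-103) = -(-149 + (50 - 1))*(-103) = -(-149 + 49)*(-103) = -(-100)*(-103) = -1*10300 = -10300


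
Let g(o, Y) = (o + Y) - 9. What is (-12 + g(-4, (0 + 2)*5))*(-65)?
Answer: 975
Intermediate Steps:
g(o, Y) = -9 + Y + o (g(o, Y) = (Y + o) - 9 = -9 + Y + o)
(-12 + g(-4, (0 + 2)*5))*(-65) = (-12 + (-9 + (0 + 2)*5 - 4))*(-65) = (-12 + (-9 + 2*5 - 4))*(-65) = (-12 + (-9 + 10 - 4))*(-65) = (-12 - 3)*(-65) = -15*(-65) = 975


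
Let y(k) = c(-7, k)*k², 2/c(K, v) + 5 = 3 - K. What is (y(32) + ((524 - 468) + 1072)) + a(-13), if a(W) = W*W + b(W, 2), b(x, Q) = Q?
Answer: 8543/5 ≈ 1708.6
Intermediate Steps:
c(K, v) = 2/(-2 - K) (c(K, v) = 2/(-5 + (3 - K)) = 2/(-2 - K))
y(k) = 2*k²/5 (y(k) = (-2/(2 - 7))*k² = (-2/(-5))*k² = (-2*(-⅕))*k² = 2*k²/5)
a(W) = 2 + W² (a(W) = W*W + 2 = W² + 2 = 2 + W²)
(y(32) + ((524 - 468) + 1072)) + a(-13) = ((⅖)*32² + ((524 - 468) + 1072)) + (2 + (-13)²) = ((⅖)*1024 + (56 + 1072)) + (2 + 169) = (2048/5 + 1128) + 171 = 7688/5 + 171 = 8543/5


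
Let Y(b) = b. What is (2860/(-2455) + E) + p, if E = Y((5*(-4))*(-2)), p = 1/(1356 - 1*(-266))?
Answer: 30928787/796402 ≈ 38.836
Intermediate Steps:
p = 1/1622 (p = 1/(1356 + 266) = 1/1622 ≈ 0.00061652)
E = 40 (E = (5*(-4))*(-2) = -20*(-2) = 40)
(2860/(-2455) + E) + p = (2860/(-2455) + 40) + 1/1622 = (2860*(-1/2455) + 40) + 1/1622 = (-572/491 + 40) + 1/1622 = 19068/491 + 1/1622 = 30928787/796402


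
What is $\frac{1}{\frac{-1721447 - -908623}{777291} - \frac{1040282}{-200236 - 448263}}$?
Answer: $\frac{29651319777}{16558016758} \approx 1.7908$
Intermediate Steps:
$\frac{1}{\frac{-1721447 - -908623}{777291} - \frac{1040282}{-200236 - 448263}} = \frac{1}{\left(-1721447 + 908623\right) \frac{1}{777291} - \frac{1040282}{-648499}} = \frac{1}{\left(-812824\right) \frac{1}{777291} - - \frac{1040282}{648499}} = \frac{1}{- \frac{812824}{777291} + \frac{1040282}{648499}} = \frac{1}{\frac{16558016758}{29651319777}} = \frac{29651319777}{16558016758}$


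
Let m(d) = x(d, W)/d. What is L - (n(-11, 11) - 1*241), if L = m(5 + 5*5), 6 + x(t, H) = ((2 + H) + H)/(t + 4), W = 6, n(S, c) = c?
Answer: 23441/102 ≈ 229.81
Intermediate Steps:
x(t, H) = -6 + (2 + 2*H)/(4 + t) (x(t, H) = -6 + ((2 + H) + H)/(t + 4) = -6 + (2 + 2*H)/(4 + t))
m(d) = 2*(-5 - 3*d)/(d*(4 + d)) (m(d) = (2*(-11 + 6 - 3*d)/(4 + d))/d = (2*(-5 - 3*d)/(4 + d))/d = 2*(-5 - 3*d)/(d*(4 + d)))
L = -19/102 (L = 2*(-5 - 3*(5 + 5*5))/((5 + 5*5)*(4 + (5 + 5*5))) = 2*(-5 - 3*(5 + 25))/((5 + 25)*(4 + (5 + 25))) = 2*(-5 - 3*30)/(30*(4 + 30)) = 2*(1/30)*(-5 - 90)/34 = 2*(1/30)*(1/34)*(-95) = -19/102 ≈ -0.18627)
L - (n(-11, 11) - 1*241) = -19/102 - (11 - 1*241) = -19/102 - (11 - 241) = -19/102 - 1*(-230) = -19/102 + 230 = 23441/102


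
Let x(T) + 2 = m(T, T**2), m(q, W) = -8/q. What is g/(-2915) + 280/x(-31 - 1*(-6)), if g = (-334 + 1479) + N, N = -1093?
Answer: -1457656/8745 ≈ -166.68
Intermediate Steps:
g = 52 (g = (-334 + 1479) - 1093 = 1145 - 1093 = 52)
x(T) = -2 - 8/T
g/(-2915) + 280/x(-31 - 1*(-6)) = 52/(-2915) + 280/(-2 - 8/(-31 - 1*(-6))) = 52*(-1/2915) + 280/(-2 - 8/(-31 + 6)) = -52/2915 + 280/(-2 - 8/(-25)) = -52/2915 + 280/(-2 - 8*(-1/25)) = -52/2915 + 280/(-2 + 8/25) = -52/2915 + 280/(-42/25) = -52/2915 + 280*(-25/42) = -52/2915 - 500/3 = -1457656/8745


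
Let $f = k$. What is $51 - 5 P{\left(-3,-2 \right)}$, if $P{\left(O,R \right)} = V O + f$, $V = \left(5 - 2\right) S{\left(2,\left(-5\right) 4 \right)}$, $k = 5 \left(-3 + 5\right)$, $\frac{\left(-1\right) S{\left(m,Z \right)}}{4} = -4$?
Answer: $721$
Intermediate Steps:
$S{\left(m,Z \right)} = 16$ ($S{\left(m,Z \right)} = \left(-4\right) \left(-4\right) = 16$)
$k = 10$ ($k = 5 \cdot 2 = 10$)
$f = 10$
$V = 48$ ($V = \left(5 - 2\right) 16 = 3 \cdot 16 = 48$)
$P{\left(O,R \right)} = 10 + 48 O$ ($P{\left(O,R \right)} = 48 O + 10 = 10 + 48 O$)
$51 - 5 P{\left(-3,-2 \right)} = 51 - 5 \left(10 + 48 \left(-3\right)\right) = 51 - 5 \left(10 - 144\right) = 51 - -670 = 51 + 670 = 721$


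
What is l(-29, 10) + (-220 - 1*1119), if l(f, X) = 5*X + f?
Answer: -1318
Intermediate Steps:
l(f, X) = f + 5*X
l(-29, 10) + (-220 - 1*1119) = (-29 + 5*10) + (-220 - 1*1119) = (-29 + 50) + (-220 - 1119) = 21 - 1339 = -1318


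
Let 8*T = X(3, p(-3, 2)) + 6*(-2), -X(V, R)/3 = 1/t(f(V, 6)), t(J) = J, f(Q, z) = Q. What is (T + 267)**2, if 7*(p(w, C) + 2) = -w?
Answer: 4507129/64 ≈ 70424.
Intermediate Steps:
p(w, C) = -2 - w/7 (p(w, C) = -2 + (-w)/7 = -2 - w/7)
X(V, R) = -3/V
T = -13/8 (T = (-3/3 + 6*(-2))/8 = (-3*1/3 - 12)/8 = (-1 - 12)/8 = (1/8)*(-13) = -13/8 ≈ -1.6250)
(T + 267)**2 = (-13/8 + 267)**2 = (2123/8)**2 = 4507129/64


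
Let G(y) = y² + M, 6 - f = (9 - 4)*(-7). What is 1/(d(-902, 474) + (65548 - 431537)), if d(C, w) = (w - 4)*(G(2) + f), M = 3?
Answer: -1/343429 ≈ -2.9118e-6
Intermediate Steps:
f = 41 (f = 6 - (9 - 4)*(-7) = 6 - 5*(-7) = 6 - 1*(-35) = 6 + 35 = 41)
G(y) = 3 + y² (G(y) = y² + 3 = 3 + y²)
d(C, w) = -192 + 48*w (d(C, w) = (w - 4)*((3 + 2²) + 41) = (-4 + w)*((3 + 4) + 41) = (-4 + w)*(7 + 41) = (-4 + w)*48 = -192 + 48*w)
1/(d(-902, 474) + (65548 - 431537)) = 1/((-192 + 48*474) + (65548 - 431537)) = 1/((-192 + 22752) - 365989) = 1/(22560 - 365989) = 1/(-343429) = -1/343429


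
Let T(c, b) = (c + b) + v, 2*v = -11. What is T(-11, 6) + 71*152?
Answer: 21563/2 ≈ 10782.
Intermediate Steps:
v = -11/2 (v = (½)*(-11) = -11/2 ≈ -5.5000)
T(c, b) = -11/2 + b + c (T(c, b) = (c + b) - 11/2 = (b + c) - 11/2 = -11/2 + b + c)
T(-11, 6) + 71*152 = (-11/2 + 6 - 11) + 71*152 = -21/2 + 10792 = 21563/2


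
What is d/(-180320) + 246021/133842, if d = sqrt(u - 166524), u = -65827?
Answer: 82007/44614 - I*sqrt(232351)/180320 ≈ 1.8381 - 0.0026732*I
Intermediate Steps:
d = I*sqrt(232351) (d = sqrt(-65827 - 166524) = sqrt(-232351) = I*sqrt(232351) ≈ 482.03*I)
d/(-180320) + 246021/133842 = (I*sqrt(232351))/(-180320) + 246021/133842 = (I*sqrt(232351))*(-1/180320) + 246021*(1/133842) = -I*sqrt(232351)/180320 + 82007/44614 = 82007/44614 - I*sqrt(232351)/180320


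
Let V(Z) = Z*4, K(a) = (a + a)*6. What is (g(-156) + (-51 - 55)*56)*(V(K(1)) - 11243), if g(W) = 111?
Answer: 65210875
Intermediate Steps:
K(a) = 12*a (K(a) = (2*a)*6 = 12*a)
V(Z) = 4*Z
(g(-156) + (-51 - 55)*56)*(V(K(1)) - 11243) = (111 + (-51 - 55)*56)*(4*(12*1) - 11243) = (111 - 106*56)*(4*12 - 11243) = (111 - 5936)*(48 - 11243) = -5825*(-11195) = 65210875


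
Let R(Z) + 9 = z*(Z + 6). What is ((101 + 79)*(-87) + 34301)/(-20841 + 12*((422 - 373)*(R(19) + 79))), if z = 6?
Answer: 18641/108519 ≈ 0.17178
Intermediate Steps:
R(Z) = 27 + 6*Z (R(Z) = -9 + 6*(Z + 6) = -9 + 6*(6 + Z) = -9 + (36 + 6*Z) = 27 + 6*Z)
((101 + 79)*(-87) + 34301)/(-20841 + 12*((422 - 373)*(R(19) + 79))) = ((101 + 79)*(-87) + 34301)/(-20841 + 12*((422 - 373)*((27 + 6*19) + 79))) = (180*(-87) + 34301)/(-20841 + 12*(49*((27 + 114) + 79))) = (-15660 + 34301)/(-20841 + 12*(49*(141 + 79))) = 18641/(-20841 + 12*(49*220)) = 18641/(-20841 + 12*10780) = 18641/(-20841 + 129360) = 18641/108519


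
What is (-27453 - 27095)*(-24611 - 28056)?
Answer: 2872879516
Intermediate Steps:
(-27453 - 27095)*(-24611 - 28056) = -54548*(-52667) = 2872879516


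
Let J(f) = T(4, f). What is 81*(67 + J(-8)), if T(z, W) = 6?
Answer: 5913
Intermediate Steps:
J(f) = 6
81*(67 + J(-8)) = 81*(67 + 6) = 81*73 = 5913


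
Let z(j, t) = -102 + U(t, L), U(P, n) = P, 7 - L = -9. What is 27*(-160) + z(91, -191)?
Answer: -4613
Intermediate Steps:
L = 16 (L = 7 - 1*(-9) = 7 + 9 = 16)
z(j, t) = -102 + t
27*(-160) + z(91, -191) = 27*(-160) + (-102 - 191) = -4320 - 293 = -4613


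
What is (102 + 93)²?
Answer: 38025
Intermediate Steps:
(102 + 93)² = 195² = 38025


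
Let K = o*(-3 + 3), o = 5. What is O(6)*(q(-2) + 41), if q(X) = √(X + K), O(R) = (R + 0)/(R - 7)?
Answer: -246 - 6*I*√2 ≈ -246.0 - 8.4853*I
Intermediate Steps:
K = 0 (K = 5*(-3 + 3) = 5*0 = 0)
O(R) = R/(-7 + R)
q(X) = √X (q(X) = √(X + 0) = √X)
O(6)*(q(-2) + 41) = (6/(-7 + 6))*(√(-2) + 41) = (6/(-1))*(I*√2 + 41) = (6*(-1))*(41 + I*√2) = -6*(41 + I*√2) = -246 - 6*I*√2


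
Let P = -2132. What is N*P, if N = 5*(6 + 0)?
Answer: -63960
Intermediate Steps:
N = 30 (N = 5*6 = 30)
N*P = 30*(-2132) = -63960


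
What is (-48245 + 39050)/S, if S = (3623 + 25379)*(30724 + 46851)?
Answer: -1839/449966030 ≈ -4.0870e-6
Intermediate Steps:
S = 2249830150 (S = 29002*77575 = 2249830150)
(-48245 + 39050)/S = (-48245 + 39050)/2249830150 = -9195*1/2249830150 = -1839/449966030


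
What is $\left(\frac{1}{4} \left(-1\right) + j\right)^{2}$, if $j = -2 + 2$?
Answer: $\frac{1}{16} \approx 0.0625$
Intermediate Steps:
$j = 0$
$\left(\frac{1}{4} \left(-1\right) + j\right)^{2} = \left(\frac{1}{4} \left(-1\right) + 0\right)^{2} = \left(- \frac{1}{4} + 0\right)^{2} = \left(- \frac{1}{4}\right)^{2} = \frac{1}{16}$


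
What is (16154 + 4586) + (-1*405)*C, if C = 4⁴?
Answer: -82940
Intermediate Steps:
C = 256
(16154 + 4586) + (-1*405)*C = (16154 + 4586) - 1*405*256 = 20740 - 405*256 = 20740 - 103680 = -82940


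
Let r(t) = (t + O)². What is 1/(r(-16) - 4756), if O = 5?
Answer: -1/4635 ≈ -0.00021575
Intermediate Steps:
r(t) = (5 + t)² (r(t) = (t + 5)² = (5 + t)²)
1/(r(-16) - 4756) = 1/((5 - 16)² - 4756) = 1/((-11)² - 4756) = 1/(121 - 4756) = 1/(-4635) = -1/4635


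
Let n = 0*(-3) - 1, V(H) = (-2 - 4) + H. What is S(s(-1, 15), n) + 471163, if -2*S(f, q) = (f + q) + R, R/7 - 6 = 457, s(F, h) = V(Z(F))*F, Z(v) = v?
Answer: 939079/2 ≈ 4.6954e+5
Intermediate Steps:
V(H) = -6 + H
n = -1 (n = 0 - 1 = -1)
s(F, h) = F*(-6 + F) (s(F, h) = (-6 + F)*F = F*(-6 + F))
R = 3241 (R = 42 + 7*457 = 42 + 3199 = 3241)
S(f, q) = -3241/2 - f/2 - q/2 (S(f, q) = -((f + q) + 3241)/2 = -(3241 + f + q)/2 = -3241/2 - f/2 - q/2)
S(s(-1, 15), n) + 471163 = (-3241/2 - (-1)*(-6 - 1)/2 - ½*(-1)) + 471163 = (-3241/2 - (-1)*(-7)/2 + ½) + 471163 = (-3241/2 - ½*7 + ½) + 471163 = (-3241/2 - 7/2 + ½) + 471163 = -3247/2 + 471163 = 939079/2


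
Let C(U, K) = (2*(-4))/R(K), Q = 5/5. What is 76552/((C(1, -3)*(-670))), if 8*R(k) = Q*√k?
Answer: 9569*I*√3/5360 ≈ 3.0922*I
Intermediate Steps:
Q = 1 (Q = 5*(⅕) = 1)
R(k) = √k/8 (R(k) = (1*√k)/8 = √k/8)
C(U, K) = -64/√K (C(U, K) = (2*(-4))/((√K/8)) = -64/√K)
76552/((C(1, -3)*(-670))) = 76552/((-(-64)*I*√3/3*(-670))) = 76552/(((64*I*√3/3)*(-670))) = 76552/((-42880*I*√3/3)) = 76552*(I*√3/42880) = 9569*I*√3/5360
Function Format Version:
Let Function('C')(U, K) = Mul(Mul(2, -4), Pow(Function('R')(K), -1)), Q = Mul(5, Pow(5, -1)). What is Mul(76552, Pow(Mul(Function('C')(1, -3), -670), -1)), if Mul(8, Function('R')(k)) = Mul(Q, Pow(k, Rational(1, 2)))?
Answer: Mul(Rational(9569, 5360), I, Pow(3, Rational(1, 2))) ≈ Mul(3.0922, I)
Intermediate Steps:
Q = 1 (Q = Mul(5, Rational(1, 5)) = 1)
Function('R')(k) = Mul(Rational(1, 8), Pow(k, Rational(1, 2))) (Function('R')(k) = Mul(Rational(1, 8), Mul(1, Pow(k, Rational(1, 2)))) = Mul(Rational(1, 8), Pow(k, Rational(1, 2))))
Function('C')(U, K) = Mul(-64, Pow(K, Rational(-1, 2))) (Function('C')(U, K) = Mul(Mul(2, -4), Pow(Mul(Rational(1, 8), Pow(K, Rational(1, 2))), -1)) = Mul(-8, Mul(8, Pow(K, Rational(-1, 2)))) = Mul(-64, Pow(K, Rational(-1, 2))))
Mul(76552, Pow(Mul(Function('C')(1, -3), -670), -1)) = Mul(76552, Pow(Mul(Mul(-64, Pow(-3, Rational(-1, 2))), -670), -1)) = Mul(76552, Pow(Mul(Mul(-64, Mul(Rational(-1, 3), I, Pow(3, Rational(1, 2)))), -670), -1)) = Mul(76552, Pow(Mul(Mul(Rational(64, 3), I, Pow(3, Rational(1, 2))), -670), -1)) = Mul(76552, Pow(Mul(Rational(-42880, 3), I, Pow(3, Rational(1, 2))), -1)) = Mul(76552, Mul(Rational(1, 42880), I, Pow(3, Rational(1, 2)))) = Mul(Rational(9569, 5360), I, Pow(3, Rational(1, 2)))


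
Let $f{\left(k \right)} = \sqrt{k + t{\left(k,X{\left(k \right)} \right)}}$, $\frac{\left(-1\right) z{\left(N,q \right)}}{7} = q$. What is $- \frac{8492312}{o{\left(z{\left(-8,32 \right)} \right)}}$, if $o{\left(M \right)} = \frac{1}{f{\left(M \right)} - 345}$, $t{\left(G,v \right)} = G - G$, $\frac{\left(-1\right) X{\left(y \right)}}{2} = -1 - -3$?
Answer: $2929847640 - 33969248 i \sqrt{14} \approx 2.9298 \cdot 10^{9} - 1.271 \cdot 10^{8} i$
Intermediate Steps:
$X{\left(y \right)} = -4$ ($X{\left(y \right)} = - 2 \left(-1 - -3\right) = - 2 \left(-1 + 3\right) = \left(-2\right) 2 = -4$)
$z{\left(N,q \right)} = - 7 q$
$t{\left(G,v \right)} = 0$
$f{\left(k \right)} = \sqrt{k}$ ($f{\left(k \right)} = \sqrt{k + 0} = \sqrt{k}$)
$o{\left(M \right)} = \frac{1}{-345 + \sqrt{M}}$ ($o{\left(M \right)} = \frac{1}{\sqrt{M} - 345} = \frac{1}{-345 + \sqrt{M}}$)
$- \frac{8492312}{o{\left(z{\left(-8,32 \right)} \right)}} = - \frac{8492312}{\frac{1}{-345 + \sqrt{\left(-7\right) 32}}} = - \frac{8492312}{\frac{1}{-345 + \sqrt{-224}}} = - \frac{8492312}{\frac{1}{-345 + 4 i \sqrt{14}}} = - 8492312 \left(-345 + 4 i \sqrt{14}\right) = 2929847640 - 33969248 i \sqrt{14}$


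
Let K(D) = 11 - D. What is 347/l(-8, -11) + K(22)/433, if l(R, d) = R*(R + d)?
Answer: 148579/65816 ≈ 2.2575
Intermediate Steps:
347/l(-8, -11) + K(22)/433 = 347/((-8*(-8 - 11))) + (11 - 1*22)/433 = 347/((-8*(-19))) + (11 - 22)*(1/433) = 347/152 - 11*1/433 = 347*(1/152) - 11/433 = 347/152 - 11/433 = 148579/65816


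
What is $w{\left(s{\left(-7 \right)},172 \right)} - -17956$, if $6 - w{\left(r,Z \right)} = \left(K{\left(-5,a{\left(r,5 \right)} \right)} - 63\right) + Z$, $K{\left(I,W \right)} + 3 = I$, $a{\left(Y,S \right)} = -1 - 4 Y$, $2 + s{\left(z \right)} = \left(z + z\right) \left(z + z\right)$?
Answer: $17861$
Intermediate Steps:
$s{\left(z \right)} = -2 + 4 z^{2}$ ($s{\left(z \right)} = -2 + \left(z + z\right) \left(z + z\right) = -2 + 2 z 2 z = -2 + 4 z^{2}$)
$K{\left(I,W \right)} = -3 + I$
$w{\left(r,Z \right)} = 77 - Z$ ($w{\left(r,Z \right)} = 6 - \left(\left(\left(-3 - 5\right) - 63\right) + Z\right) = 6 - \left(\left(-8 - 63\right) + Z\right) = 6 - \left(-71 + Z\right) = 77 - Z$)
$w{\left(s{\left(-7 \right)},172 \right)} - -17956 = \left(77 - 172\right) - -17956 = \left(77 - 172\right) + 17956 = -95 + 17956 = 17861$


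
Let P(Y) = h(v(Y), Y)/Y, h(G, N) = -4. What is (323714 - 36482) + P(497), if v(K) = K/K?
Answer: 142754300/497 ≈ 2.8723e+5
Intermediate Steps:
v(K) = 1
P(Y) = -4/Y
(323714 - 36482) + P(497) = (323714 - 36482) - 4/497 = 287232 - 4*1/497 = 287232 - 4/497 = 142754300/497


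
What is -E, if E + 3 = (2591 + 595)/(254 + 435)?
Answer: -1119/689 ≈ -1.6241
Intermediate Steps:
E = 1119/689 (E = -3 + (2591 + 595)/(254 + 435) = -3 + 3186/689 = 1119/689 ≈ 1.6241)
-E = -1*1119/689 = -1119/689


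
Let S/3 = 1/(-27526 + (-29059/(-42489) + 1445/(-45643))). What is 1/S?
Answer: -53380606760270/5817976281 ≈ -9175.1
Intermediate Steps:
S = -5817976281/53380606760270 (S = 3/(-27526 + (-29059/(-42489) + 1445/(-45643))) = 3/(-27526 + (-29059*(-1/42489) + 1445*(-1/45643))) = 3/(-27526 + (29059/42489 - 1445/45643)) = 3/(-27526 + 1264943332/1939325427) = 3/(-53380606760270/1939325427) = 3*(-1939325427/53380606760270) = -5817976281/53380606760270 ≈ -0.00010899)
1/S = 1/(-5817976281/53380606760270) = -53380606760270/5817976281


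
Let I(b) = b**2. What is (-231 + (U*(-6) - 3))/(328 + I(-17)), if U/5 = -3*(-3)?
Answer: -504/617 ≈ -0.81686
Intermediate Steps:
U = 45 (U = 5*(-3*(-3)) = 5*9 = 45)
(-231 + (U*(-6) - 3))/(328 + I(-17)) = (-231 + (45*(-6) - 3))/(328 + (-17)**2) = (-231 + (-270 - 3))/(328 + 289) = (-231 - 273)/617 = -504*1/617 = -504/617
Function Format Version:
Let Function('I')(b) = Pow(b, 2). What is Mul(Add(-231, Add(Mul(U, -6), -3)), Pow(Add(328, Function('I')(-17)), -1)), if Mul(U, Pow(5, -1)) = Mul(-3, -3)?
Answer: Rational(-504, 617) ≈ -0.81686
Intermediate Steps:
U = 45 (U = Mul(5, Mul(-3, -3)) = Mul(5, 9) = 45)
Mul(Add(-231, Add(Mul(U, -6), -3)), Pow(Add(328, Function('I')(-17)), -1)) = Mul(Add(-231, Add(Mul(45, -6), -3)), Pow(Add(328, Pow(-17, 2)), -1)) = Mul(Add(-231, Add(-270, -3)), Pow(Add(328, 289), -1)) = Mul(Add(-231, -273), Pow(617, -1)) = Mul(-504, Rational(1, 617)) = Rational(-504, 617)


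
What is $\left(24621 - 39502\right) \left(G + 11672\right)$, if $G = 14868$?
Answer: $-394941740$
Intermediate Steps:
$\left(24621 - 39502\right) \left(G + 11672\right) = \left(24621 - 39502\right) \left(14868 + 11672\right) = \left(-14881\right) 26540 = -394941740$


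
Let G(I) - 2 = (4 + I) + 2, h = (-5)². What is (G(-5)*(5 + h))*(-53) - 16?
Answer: -4786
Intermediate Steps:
h = 25
G(I) = 8 + I (G(I) = 2 + ((4 + I) + 2) = 2 + (6 + I) = 8 + I)
(G(-5)*(5 + h))*(-53) - 16 = ((8 - 5)*(5 + 25))*(-53) - 16 = (3*30)*(-53) - 16 = 90*(-53) - 16 = -4770 - 16 = -4786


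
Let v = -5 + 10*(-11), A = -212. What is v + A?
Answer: -327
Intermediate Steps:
v = -115 (v = -5 - 110 = -115)
v + A = -115 - 212 = -327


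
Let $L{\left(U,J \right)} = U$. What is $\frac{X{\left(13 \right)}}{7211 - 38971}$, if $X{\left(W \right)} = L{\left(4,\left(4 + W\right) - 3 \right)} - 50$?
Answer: $\frac{23}{15880} \approx 0.0014484$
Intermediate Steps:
$X{\left(W \right)} = -46$ ($X{\left(W \right)} = 4 - 50 = -46$)
$\frac{X{\left(13 \right)}}{7211 - 38971} = - \frac{46}{7211 - 38971} = - \frac{46}{-31760} = \left(-46\right) \left(- \frac{1}{31760}\right) = \frac{23}{15880}$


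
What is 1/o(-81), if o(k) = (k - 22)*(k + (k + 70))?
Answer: 1/9476 ≈ 0.00010553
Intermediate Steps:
o(k) = (-22 + k)*(70 + 2*k) (o(k) = (-22 + k)*(k + (70 + k)) = (-22 + k)*(70 + 2*k))
1/o(-81) = 1/(-1540 + 2*(-81)² + 26*(-81)) = 1/(-1540 + 2*6561 - 2106) = 1/(-1540 + 13122 - 2106) = 1/9476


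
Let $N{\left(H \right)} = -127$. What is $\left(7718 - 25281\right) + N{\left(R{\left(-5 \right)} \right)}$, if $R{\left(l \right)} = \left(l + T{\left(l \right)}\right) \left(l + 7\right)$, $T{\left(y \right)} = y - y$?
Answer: $-17690$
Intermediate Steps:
$T{\left(y \right)} = 0$
$R{\left(l \right)} = l \left(7 + l\right)$ ($R{\left(l \right)} = \left(l + 0\right) \left(l + 7\right) = l \left(7 + l\right)$)
$\left(7718 - 25281\right) + N{\left(R{\left(-5 \right)} \right)} = \left(7718 - 25281\right) - 127 = -17563 - 127 = -17690$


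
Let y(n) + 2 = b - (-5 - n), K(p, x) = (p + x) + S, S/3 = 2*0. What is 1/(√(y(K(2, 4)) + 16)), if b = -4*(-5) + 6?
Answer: √51/51 ≈ 0.14003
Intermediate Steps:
S = 0 (S = 3*(2*0) = 3*0 = 0)
b = 26 (b = 20 + 6 = 26)
K(p, x) = p + x (K(p, x) = (p + x) + 0 = p + x)
y(n) = 29 + n (y(n) = -2 + (26 - (-5 - n)) = -2 + (26 + (5 + n)) = -2 + (31 + n) = 29 + n)
1/(√(y(K(2, 4)) + 16)) = 1/(√((29 + (2 + 4)) + 16)) = 1/(√((29 + 6) + 16)) = 1/(√(35 + 16)) = 1/(√51) = √51/51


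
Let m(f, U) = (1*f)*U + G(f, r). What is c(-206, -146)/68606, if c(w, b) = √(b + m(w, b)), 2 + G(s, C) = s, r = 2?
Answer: √29722/68606 ≈ 0.0025129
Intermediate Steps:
G(s, C) = -2 + s
m(f, U) = -2 + f + U*f (m(f, U) = (1*f)*U + (-2 + f) = f*U + (-2 + f) = U*f + (-2 + f) = -2 + f + U*f)
c(w, b) = √(-2 + b + w + b*w) (c(w, b) = √(b + (-2 + w + b*w)) = √(-2 + b + w + b*w))
c(-206, -146)/68606 = √(-2 - 146 - 206 - 146*(-206))/68606 = √(-2 - 146 - 206 + 30076)*(1/68606) = √29722*(1/68606) = √29722/68606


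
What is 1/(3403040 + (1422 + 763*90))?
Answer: 1/3473132 ≈ 2.8792e-7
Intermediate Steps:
1/(3403040 + (1422 + 763*90)) = 1/(3403040 + (1422 + 68670)) = 1/(3403040 + 70092) = 1/3473132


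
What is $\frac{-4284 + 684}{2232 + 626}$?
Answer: $- \frac{1800}{1429} \approx -1.2596$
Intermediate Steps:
$\frac{-4284 + 684}{2232 + 626} = - \frac{3600}{2858} = \left(-3600\right) \frac{1}{2858} = - \frac{1800}{1429}$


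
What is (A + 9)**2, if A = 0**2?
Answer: 81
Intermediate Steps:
A = 0
(A + 9)**2 = (0 + 9)**2 = 9**2 = 81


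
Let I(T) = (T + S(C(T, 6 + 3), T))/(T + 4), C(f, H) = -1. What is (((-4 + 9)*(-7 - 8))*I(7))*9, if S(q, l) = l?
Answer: -9450/11 ≈ -859.09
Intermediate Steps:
I(T) = 2*T/(4 + T) (I(T) = (T + T)/(T + 4) = (2*T)/(4 + T) = 2*T/(4 + T))
(((-4 + 9)*(-7 - 8))*I(7))*9 = (((-4 + 9)*(-7 - 8))*(2*7/(4 + 7)))*9 = ((5*(-15))*(2*7/11))*9 = -150*7/11*9 = -75*14/11*9 = -1050/11*9 = -9450/11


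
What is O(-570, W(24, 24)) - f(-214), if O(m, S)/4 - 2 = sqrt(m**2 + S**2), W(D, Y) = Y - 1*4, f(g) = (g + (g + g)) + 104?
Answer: 546 + 40*sqrt(3253) ≈ 2827.4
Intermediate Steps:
f(g) = 104 + 3*g (f(g) = (g + 2*g) + 104 = 3*g + 104 = 104 + 3*g)
W(D, Y) = -4 + Y (W(D, Y) = Y - 4 = -4 + Y)
O(m, S) = 8 + 4*sqrt(S**2 + m**2) (O(m, S) = 8 + 4*sqrt(m**2 + S**2) = 8 + 4*sqrt(S**2 + m**2))
O(-570, W(24, 24)) - f(-214) = (8 + 4*sqrt((-4 + 24)**2 + (-570)**2)) - (104 + 3*(-214)) = (8 + 4*sqrt(20**2 + 324900)) - (104 - 642) = (8 + 4*sqrt(400 + 324900)) - 1*(-538) = (8 + 4*sqrt(325300)) + 538 = (8 + 4*(10*sqrt(3253))) + 538 = (8 + 40*sqrt(3253)) + 538 = 546 + 40*sqrt(3253)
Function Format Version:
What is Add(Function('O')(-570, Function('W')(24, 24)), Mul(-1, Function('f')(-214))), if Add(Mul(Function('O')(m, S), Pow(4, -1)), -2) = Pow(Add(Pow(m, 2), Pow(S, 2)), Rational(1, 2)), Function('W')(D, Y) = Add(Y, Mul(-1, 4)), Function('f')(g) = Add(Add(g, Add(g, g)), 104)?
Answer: Add(546, Mul(40, Pow(3253, Rational(1, 2)))) ≈ 2827.4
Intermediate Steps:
Function('f')(g) = Add(104, Mul(3, g)) (Function('f')(g) = Add(Add(g, Mul(2, g)), 104) = Add(Mul(3, g), 104) = Add(104, Mul(3, g)))
Function('W')(D, Y) = Add(-4, Y) (Function('W')(D, Y) = Add(Y, -4) = Add(-4, Y))
Function('O')(m, S) = Add(8, Mul(4, Pow(Add(Pow(S, 2), Pow(m, 2)), Rational(1, 2)))) (Function('O')(m, S) = Add(8, Mul(4, Pow(Add(Pow(m, 2), Pow(S, 2)), Rational(1, 2)))) = Add(8, Mul(4, Pow(Add(Pow(S, 2), Pow(m, 2)), Rational(1, 2)))))
Add(Function('O')(-570, Function('W')(24, 24)), Mul(-1, Function('f')(-214))) = Add(Add(8, Mul(4, Pow(Add(Pow(Add(-4, 24), 2), Pow(-570, 2)), Rational(1, 2)))), Mul(-1, Add(104, Mul(3, -214)))) = Add(Add(8, Mul(4, Pow(Add(Pow(20, 2), 324900), Rational(1, 2)))), Mul(-1, Add(104, -642))) = Add(Add(8, Mul(4, Pow(Add(400, 324900), Rational(1, 2)))), Mul(-1, -538)) = Add(Add(8, Mul(4, Pow(325300, Rational(1, 2)))), 538) = Add(Add(8, Mul(4, Mul(10, Pow(3253, Rational(1, 2))))), 538) = Add(Add(8, Mul(40, Pow(3253, Rational(1, 2)))), 538) = Add(546, Mul(40, Pow(3253, Rational(1, 2))))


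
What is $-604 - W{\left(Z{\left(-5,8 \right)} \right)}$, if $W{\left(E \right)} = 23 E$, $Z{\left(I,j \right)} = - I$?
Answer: $-719$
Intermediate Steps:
$-604 - W{\left(Z{\left(-5,8 \right)} \right)} = -604 - 23 \left(\left(-1\right) \left(-5\right)\right) = -604 - 23 \cdot 5 = -604 - 115 = -719$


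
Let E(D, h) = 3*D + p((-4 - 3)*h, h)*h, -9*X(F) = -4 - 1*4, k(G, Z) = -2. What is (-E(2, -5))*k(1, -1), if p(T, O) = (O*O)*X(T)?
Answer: -1892/9 ≈ -210.22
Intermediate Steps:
X(F) = 8/9 (X(F) = -(-4 - 1*4)/9 = -(-4 - 4)/9 = -1/9*(-8) = 8/9)
p(T, O) = 8*O**2/9 (p(T, O) = (O*O)*(8/9) = O**2*(8/9) = 8*O**2/9)
E(D, h) = 3*D + 8*h**3/9 (E(D, h) = 3*D + (8*h**2/9)*h = 3*D + 8*h**3/9)
(-E(2, -5))*k(1, -1) = -(3*2 + (8/9)*(-5)**3)*(-2) = -(6 + (8/9)*(-125))*(-2) = -(6 - 1000/9)*(-2) = -1*(-946/9)*(-2) = (946/9)*(-2) = -1892/9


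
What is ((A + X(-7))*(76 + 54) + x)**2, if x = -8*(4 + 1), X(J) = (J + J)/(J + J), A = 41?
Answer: 29376400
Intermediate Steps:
X(J) = 1 (X(J) = (2*J)/((2*J)) = (2*J)*(1/(2*J)) = 1)
x = -40 (x = -8*5 = -40)
((A + X(-7))*(76 + 54) + x)**2 = ((41 + 1)*(76 + 54) - 40)**2 = (42*130 - 40)**2 = (5460 - 40)**2 = 5420**2 = 29376400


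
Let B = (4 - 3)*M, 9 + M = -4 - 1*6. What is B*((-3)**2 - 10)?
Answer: 19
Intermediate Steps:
M = -19 (M = -9 + (-4 - 1*6) = -9 + (-4 - 6) = -9 - 10 = -19)
B = -19 (B = (4 - 3)*(-19) = 1*(-19) = -19)
B*((-3)**2 - 10) = -19*((-3)**2 - 10) = -19*(9 - 10) = -19*(-1) = 19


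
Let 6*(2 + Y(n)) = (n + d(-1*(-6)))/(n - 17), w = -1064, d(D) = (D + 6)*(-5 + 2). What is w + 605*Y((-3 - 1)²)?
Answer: -772/3 ≈ -257.33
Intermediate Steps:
d(D) = -18 - 3*D (d(D) = (6 + D)*(-3) = -18 - 3*D)
Y(n) = -2 + (-36 + n)/(6*(-17 + n)) (Y(n) = -2 + ((n + (-18 - (-3)*(-6)))/(n - 17))/6 = -2 + ((n + (-18 - 3*6))/(-17 + n))/6 = -2 + ((n + (-18 - 18))/(-17 + n))/6 = -2 + ((n - 36)/(-17 + n))/6 = -2 + ((-36 + n)/(-17 + n))/6 = -2 + (-36 + n)/(6*(-17 + n)))
w + 605*Y((-3 - 1)²) = -1064 + 605*((168 - 11*(-3 - 1)²)/(6*(-17 + (-3 - 1)²))) = -1064 + 605*((168 - 11*(-4)²)/(6*(-17 + (-4)²))) = -1064 + 605*((168 - 11*16)/(6*(-17 + 16))) = -1064 + 605*((⅙)*(168 - 176)/(-1)) = -1064 + 605*((⅙)*(-1)*(-8)) = -1064 + 605*(4/3) = -1064 + 2420/3 = -772/3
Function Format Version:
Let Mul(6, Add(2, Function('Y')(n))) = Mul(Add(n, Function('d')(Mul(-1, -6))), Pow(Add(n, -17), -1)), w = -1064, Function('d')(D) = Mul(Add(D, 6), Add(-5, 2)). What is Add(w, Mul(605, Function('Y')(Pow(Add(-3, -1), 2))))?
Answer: Rational(-772, 3) ≈ -257.33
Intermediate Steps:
Function('d')(D) = Add(-18, Mul(-3, D)) (Function('d')(D) = Mul(Add(6, D), -3) = Add(-18, Mul(-3, D)))
Function('Y')(n) = Add(-2, Mul(Rational(1, 6), Pow(Add(-17, n), -1), Add(-36, n))) (Function('Y')(n) = Add(-2, Mul(Rational(1, 6), Mul(Add(n, Add(-18, Mul(-3, Mul(-1, -6)))), Pow(Add(n, -17), -1)))) = Add(-2, Mul(Rational(1, 6), Mul(Add(n, Add(-18, Mul(-3, 6))), Pow(Add(-17, n), -1)))) = Add(-2, Mul(Rational(1, 6), Mul(Add(n, Add(-18, -18)), Pow(Add(-17, n), -1)))) = Add(-2, Mul(Rational(1, 6), Mul(Add(n, -36), Pow(Add(-17, n), -1)))) = Add(-2, Mul(Rational(1, 6), Mul(Add(-36, n), Pow(Add(-17, n), -1)))) = Add(-2, Mul(Rational(1, 6), Mul(Pow(Add(-17, n), -1), Add(-36, n)))) = Add(-2, Mul(Rational(1, 6), Pow(Add(-17, n), -1), Add(-36, n))))
Add(w, Mul(605, Function('Y')(Pow(Add(-3, -1), 2)))) = Add(-1064, Mul(605, Mul(Rational(1, 6), Pow(Add(-17, Pow(Add(-3, -1), 2)), -1), Add(168, Mul(-11, Pow(Add(-3, -1), 2)))))) = Add(-1064, Mul(605, Mul(Rational(1, 6), Pow(Add(-17, Pow(-4, 2)), -1), Add(168, Mul(-11, Pow(-4, 2)))))) = Add(-1064, Mul(605, Mul(Rational(1, 6), Pow(Add(-17, 16), -1), Add(168, Mul(-11, 16))))) = Add(-1064, Mul(605, Mul(Rational(1, 6), Pow(-1, -1), Add(168, -176)))) = Add(-1064, Mul(605, Mul(Rational(1, 6), -1, -8))) = Add(-1064, Mul(605, Rational(4, 3))) = Add(-1064, Rational(2420, 3)) = Rational(-772, 3)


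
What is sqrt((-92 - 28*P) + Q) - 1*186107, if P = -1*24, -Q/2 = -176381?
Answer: -186107 + sqrt(353342) ≈ -1.8551e+5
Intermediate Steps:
Q = 352762 (Q = -2*(-176381) = 352762)
P = -24
sqrt((-92 - 28*P) + Q) - 1*186107 = sqrt((-92 - 28*(-24)) + 352762) - 1*186107 = sqrt((-92 + 672) + 352762) - 186107 = sqrt(580 + 352762) - 186107 = sqrt(353342) - 186107 = -186107 + sqrt(353342)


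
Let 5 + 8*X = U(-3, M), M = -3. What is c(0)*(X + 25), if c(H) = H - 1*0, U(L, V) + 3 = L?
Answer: 0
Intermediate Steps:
U(L, V) = -3 + L
c(H) = H (c(H) = H + 0 = H)
X = -11/8 (X = -5/8 + (-3 - 3)/8 = -5/8 + (1/8)*(-6) = -5/8 - 3/4 = -11/8 ≈ -1.3750)
c(0)*(X + 25) = 0*(-11/8 + 25) = 0*(189/8) = 0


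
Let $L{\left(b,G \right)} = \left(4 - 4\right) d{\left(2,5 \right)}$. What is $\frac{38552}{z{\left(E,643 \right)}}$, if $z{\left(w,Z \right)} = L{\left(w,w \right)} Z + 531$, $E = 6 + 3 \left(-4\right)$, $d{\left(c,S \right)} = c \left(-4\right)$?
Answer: $\frac{38552}{531} \approx 72.603$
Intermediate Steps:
$d{\left(c,S \right)} = - 4 c$
$L{\left(b,G \right)} = 0$ ($L{\left(b,G \right)} = \left(4 - 4\right) \left(\left(-4\right) 2\right) = 0 \left(-8\right) = 0$)
$E = -6$ ($E = 6 - 12 = -6$)
$z{\left(w,Z \right)} = 531$ ($z{\left(w,Z \right)} = 0 Z + 531 = 0 + 531 = 531$)
$\frac{38552}{z{\left(E,643 \right)}} = \frac{38552}{531}$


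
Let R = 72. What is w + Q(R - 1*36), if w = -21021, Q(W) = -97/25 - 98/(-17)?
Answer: -8933124/425 ≈ -21019.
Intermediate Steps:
Q(W) = 801/425 (Q(W) = -97*1/25 - 98*(-1/17) = -97/25 + 98/17 = 801/425)
w + Q(R - 1*36) = -21021 + 801/425 = -8933124/425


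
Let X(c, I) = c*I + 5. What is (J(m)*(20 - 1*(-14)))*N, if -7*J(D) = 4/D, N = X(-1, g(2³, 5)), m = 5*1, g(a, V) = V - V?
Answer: -136/7 ≈ -19.429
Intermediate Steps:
g(a, V) = 0
X(c, I) = 5 + I*c (X(c, I) = I*c + 5 = 5 + I*c)
m = 5
N = 5 (N = 5 + 0*(-1) = 5 + 0 = 5)
J(D) = -4/(7*D)
(J(m)*(20 - 1*(-14)))*N = ((-4/7/5)*(20 - 1*(-14)))*5 = ((-4/7*⅕)*(20 + 14))*5 = -4/35*34*5 = -136/35*5 = -136/7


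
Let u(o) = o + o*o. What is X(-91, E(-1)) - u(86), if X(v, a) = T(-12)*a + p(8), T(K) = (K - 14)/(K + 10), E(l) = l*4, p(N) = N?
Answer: -7526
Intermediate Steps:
u(o) = o + o**2
E(l) = 4*l
T(K) = (-14 + K)/(10 + K)
X(v, a) = 8 + 13*a (X(v, a) = ((-14 - 12)/(10 - 12))*a + 8 = (-26/(-2))*a + 8 = (-1/2*(-26))*a + 8 = 13*a + 8 = 8 + 13*a)
X(-91, E(-1)) - u(86) = (8 + 13*(4*(-1))) - 86*(1 + 86) = (8 + 13*(-4)) - 86*87 = (8 - 52) - 1*7482 = -44 - 7482 = -7526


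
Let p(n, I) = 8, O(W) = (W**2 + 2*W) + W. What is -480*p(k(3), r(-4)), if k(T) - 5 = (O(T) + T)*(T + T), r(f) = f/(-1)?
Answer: -3840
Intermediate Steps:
O(W) = W**2 + 3*W
r(f) = -f (r(f) = f*(-1) = -f)
k(T) = 5 + 2*T*(T + T*(3 + T)) (k(T) = 5 + (T*(3 + T) + T)*(T + T) = 5 + (T + T*(3 + T))*(2*T) = 5 + 2*T*(T + T*(3 + T)))
-480*p(k(3), r(-4)) = -480*8 = -3840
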